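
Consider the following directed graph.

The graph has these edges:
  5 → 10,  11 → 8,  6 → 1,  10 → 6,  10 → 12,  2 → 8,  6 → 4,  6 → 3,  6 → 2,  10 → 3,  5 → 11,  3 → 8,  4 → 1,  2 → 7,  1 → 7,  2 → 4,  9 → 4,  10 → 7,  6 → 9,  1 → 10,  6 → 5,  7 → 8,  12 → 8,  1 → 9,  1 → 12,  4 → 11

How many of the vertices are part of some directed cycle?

A vertex is on a directed cycle iff it belongs to a strongly connected component of size ≥ 2 (or has a self-loop).
The vertices on cycles are {1, 2, 4, 5, 6, 9, 10} — 7 in total.

7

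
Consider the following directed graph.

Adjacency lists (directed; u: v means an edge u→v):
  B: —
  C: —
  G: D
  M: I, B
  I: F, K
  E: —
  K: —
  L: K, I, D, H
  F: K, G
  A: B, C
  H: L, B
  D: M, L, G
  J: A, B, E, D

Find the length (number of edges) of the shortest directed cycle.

For each vertex v, BFS finds the shortest path from v back to v.
The shortest such closed walk is D → L → D, length 2.

2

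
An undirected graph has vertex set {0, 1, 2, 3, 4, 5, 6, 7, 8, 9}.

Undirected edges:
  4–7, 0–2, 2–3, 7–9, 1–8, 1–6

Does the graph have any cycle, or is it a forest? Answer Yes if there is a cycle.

No

DFS, tracking each vertex's parent; an edge to a visited non-parent vertex closes a cycle.
Start from 0:
visit 0 (parent –)
  visit 2 (parent 0)
    visit 3 (parent 2)
      3–2: parent, skip
    2–0: parent, skip
visit 1 (parent –)
  visit 8 (parent 1)
    8–1: parent, skip
  visit 6 (parent 1)
    6–1: parent, skip
visit 4 (parent –)
  visit 7 (parent 4)
    7–4: parent, skip
    visit 9 (parent 7)
      9–7: parent, skip
visit 5 (parent –)
No non-parent visited neighbor found — the graph is a forest.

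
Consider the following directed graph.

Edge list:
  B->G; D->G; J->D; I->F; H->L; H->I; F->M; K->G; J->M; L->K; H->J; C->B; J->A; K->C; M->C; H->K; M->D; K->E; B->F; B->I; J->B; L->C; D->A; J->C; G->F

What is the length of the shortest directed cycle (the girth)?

4

For each vertex v, BFS finds the shortest path from v back to v.
The shortest such closed walk is M → C → B → F → M, length 4.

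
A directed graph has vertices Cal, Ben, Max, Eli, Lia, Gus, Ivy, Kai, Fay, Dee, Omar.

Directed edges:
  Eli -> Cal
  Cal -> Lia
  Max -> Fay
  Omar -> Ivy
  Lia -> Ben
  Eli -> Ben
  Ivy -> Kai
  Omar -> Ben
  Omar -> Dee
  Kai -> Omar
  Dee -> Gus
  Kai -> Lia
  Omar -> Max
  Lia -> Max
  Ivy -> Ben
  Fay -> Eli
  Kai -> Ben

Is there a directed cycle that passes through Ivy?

Yes

Ivy is on a cycle iff Ivy can reach itself via ≥1 edge.
Ivy → Kai → Omar → Ivy — yes.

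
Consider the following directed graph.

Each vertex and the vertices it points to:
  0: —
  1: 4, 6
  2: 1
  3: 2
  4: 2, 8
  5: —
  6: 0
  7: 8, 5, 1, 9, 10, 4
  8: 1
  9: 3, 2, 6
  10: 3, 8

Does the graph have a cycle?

DFS with white/gray/black marking, starting from 7:
7 gray
  8 gray
    1 gray
      4 gray
        2 gray
          2→1: 1 is gray → back edge
Back edge found, so a cycle exists: 1 → 4 → 2 → 1.

Yes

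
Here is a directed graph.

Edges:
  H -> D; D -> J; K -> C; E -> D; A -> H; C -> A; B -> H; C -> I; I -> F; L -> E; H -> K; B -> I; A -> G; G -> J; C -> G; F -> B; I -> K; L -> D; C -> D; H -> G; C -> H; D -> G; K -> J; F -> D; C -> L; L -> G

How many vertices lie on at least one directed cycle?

7

A vertex is on a directed cycle iff it belongs to a strongly connected component of size ≥ 2 (or has a self-loop).
The vertices on cycles are {A, B, C, F, H, I, K} — 7 in total.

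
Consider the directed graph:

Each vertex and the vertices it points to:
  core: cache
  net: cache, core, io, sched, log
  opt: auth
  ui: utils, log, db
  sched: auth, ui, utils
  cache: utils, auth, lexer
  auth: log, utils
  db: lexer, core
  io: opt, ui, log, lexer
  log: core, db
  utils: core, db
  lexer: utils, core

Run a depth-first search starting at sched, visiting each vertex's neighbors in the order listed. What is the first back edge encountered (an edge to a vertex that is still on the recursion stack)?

DFS from sched (visiting each vertex's neighbors in the order listed); mark gray on enter, black on exit:
sched gray
  auth gray
    log gray
      core gray
        cache gray
          utils gray
            utils→core: core is gray → back edge
First back edge: utils → core.

utils→core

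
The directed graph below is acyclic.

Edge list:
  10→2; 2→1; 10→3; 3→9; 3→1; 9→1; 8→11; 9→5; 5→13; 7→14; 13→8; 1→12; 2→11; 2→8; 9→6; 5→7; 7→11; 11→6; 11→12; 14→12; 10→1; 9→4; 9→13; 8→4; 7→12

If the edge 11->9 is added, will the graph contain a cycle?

Yes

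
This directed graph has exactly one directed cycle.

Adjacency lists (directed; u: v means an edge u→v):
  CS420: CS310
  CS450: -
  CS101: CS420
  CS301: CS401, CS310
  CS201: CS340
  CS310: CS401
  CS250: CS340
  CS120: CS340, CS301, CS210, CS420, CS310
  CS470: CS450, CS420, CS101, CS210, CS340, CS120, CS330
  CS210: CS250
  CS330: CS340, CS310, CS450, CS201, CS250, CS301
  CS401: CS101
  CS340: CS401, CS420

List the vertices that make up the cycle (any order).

CS101, CS310, CS401, CS420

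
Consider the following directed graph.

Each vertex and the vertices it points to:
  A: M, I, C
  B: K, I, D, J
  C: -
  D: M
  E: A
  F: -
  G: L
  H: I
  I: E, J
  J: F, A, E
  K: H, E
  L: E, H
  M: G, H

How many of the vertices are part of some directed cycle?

8

A vertex is on a directed cycle iff it belongs to a strongly connected component of size ≥ 2 (or has a self-loop).
The vertices on cycles are {A, E, G, H, I, J, L, M} — 8 in total.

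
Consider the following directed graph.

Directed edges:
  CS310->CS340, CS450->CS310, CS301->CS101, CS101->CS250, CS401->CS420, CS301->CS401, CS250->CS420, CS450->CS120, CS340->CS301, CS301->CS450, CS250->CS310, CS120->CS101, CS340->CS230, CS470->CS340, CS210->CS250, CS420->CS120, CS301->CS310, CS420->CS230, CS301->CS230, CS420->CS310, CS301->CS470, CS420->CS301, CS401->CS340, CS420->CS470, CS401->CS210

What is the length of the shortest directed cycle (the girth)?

3

For each vertex v, BFS finds the shortest path from v back to v.
The shortest such closed walk is CS301 → CS401 → CS340 → CS301, length 3.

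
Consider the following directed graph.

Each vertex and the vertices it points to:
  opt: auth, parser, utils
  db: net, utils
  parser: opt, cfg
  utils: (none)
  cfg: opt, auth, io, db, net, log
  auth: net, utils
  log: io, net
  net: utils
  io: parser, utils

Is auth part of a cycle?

No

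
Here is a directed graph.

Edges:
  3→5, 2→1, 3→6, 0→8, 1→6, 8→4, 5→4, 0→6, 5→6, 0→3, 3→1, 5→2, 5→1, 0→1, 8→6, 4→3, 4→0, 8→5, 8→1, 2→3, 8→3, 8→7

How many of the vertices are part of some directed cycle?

A vertex is on a directed cycle iff it belongs to a strongly connected component of size ≥ 2 (or has a self-loop).
The vertices on cycles are {0, 2, 3, 4, 5, 8} — 6 in total.

6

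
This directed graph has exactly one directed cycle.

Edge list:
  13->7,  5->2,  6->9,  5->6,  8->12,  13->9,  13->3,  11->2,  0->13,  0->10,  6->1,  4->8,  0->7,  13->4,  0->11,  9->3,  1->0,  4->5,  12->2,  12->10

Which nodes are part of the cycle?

0, 1, 4, 5, 6, 13

DFS with gray/black marking from 13:
13 gray
  4 gray
    8 gray
      12 gray
        2 gray
        2 black
        10 gray
        10 black
      12 black
    8 black
    5 gray
      6 gray
        1 gray
          0 gray
            0→10: 10 black — skip
            11 gray
              11→2: 2 black — skip
            11 black
            7 gray
            7 black
            0→13: 13 is gray → back edge
Back edge closes the cycle 13 → 4 → 5 → 6 → 1 → 0 → 13; its vertices are {0, 1, 4, 5, 6, 13}.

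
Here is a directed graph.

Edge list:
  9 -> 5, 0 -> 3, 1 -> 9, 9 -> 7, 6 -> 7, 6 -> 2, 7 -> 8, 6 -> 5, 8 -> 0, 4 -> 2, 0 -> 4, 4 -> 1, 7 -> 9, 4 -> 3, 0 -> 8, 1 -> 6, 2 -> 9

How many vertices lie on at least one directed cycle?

8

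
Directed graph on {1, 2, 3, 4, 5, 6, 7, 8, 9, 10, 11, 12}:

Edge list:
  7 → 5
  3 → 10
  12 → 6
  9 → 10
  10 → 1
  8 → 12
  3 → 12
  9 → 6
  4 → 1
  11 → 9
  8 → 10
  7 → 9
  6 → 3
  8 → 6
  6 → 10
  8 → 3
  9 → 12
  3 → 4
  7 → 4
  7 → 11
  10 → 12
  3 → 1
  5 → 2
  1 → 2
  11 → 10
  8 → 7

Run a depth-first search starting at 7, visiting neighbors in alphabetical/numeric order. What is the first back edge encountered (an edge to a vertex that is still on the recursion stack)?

12->6

DFS from 7 (visiting neighbors in alphabetical/numeric order); mark gray on enter, black on exit:
7 gray
  4 gray
    1 gray
      2 gray
      2 black
    1 black
  4 black
  5 gray
    5→2: 2 black — skip
  5 black
  9 gray
    6 gray
      3 gray
        3→1: 1 black — skip
        3→4: 4 black — skip
        10 gray
          10→1: 1 black — skip
          12 gray
            12→6: 6 is gray → back edge
First back edge: 12 → 6.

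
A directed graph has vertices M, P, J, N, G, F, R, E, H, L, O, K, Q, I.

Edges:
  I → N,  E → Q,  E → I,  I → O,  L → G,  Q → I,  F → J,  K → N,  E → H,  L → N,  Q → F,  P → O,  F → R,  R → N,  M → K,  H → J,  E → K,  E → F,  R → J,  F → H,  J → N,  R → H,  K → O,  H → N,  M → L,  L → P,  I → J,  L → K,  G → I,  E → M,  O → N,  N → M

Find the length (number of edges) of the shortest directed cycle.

For each vertex v, BFS finds the shortest path from v back to v.
The shortest such closed walk is K → N → M → K, length 3.

3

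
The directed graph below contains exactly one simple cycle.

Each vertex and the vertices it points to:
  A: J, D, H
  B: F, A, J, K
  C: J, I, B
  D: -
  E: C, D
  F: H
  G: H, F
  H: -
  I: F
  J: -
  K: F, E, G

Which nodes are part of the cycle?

DFS with gray/black marking from E:
E gray
  C gray
    J gray
    J black
    I gray
      F gray
        H gray
        H black
      F black
    I black
    B gray
      B→F: F black — skip
      A gray
        A→J: J black — skip
        D gray
        D black
        A→H: H black — skip
      A black
      B→J: J black — skip
      K gray
        K→F: F black — skip
        K→E: E is gray → back edge
Back edge closes the cycle E → C → B → K → E; its vertices are {B, C, E, K}.

B, C, E, K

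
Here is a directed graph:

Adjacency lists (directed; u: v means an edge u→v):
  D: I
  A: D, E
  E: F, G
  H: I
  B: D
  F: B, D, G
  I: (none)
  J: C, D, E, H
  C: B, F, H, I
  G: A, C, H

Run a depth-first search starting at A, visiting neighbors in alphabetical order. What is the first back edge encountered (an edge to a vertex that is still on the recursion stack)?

G->A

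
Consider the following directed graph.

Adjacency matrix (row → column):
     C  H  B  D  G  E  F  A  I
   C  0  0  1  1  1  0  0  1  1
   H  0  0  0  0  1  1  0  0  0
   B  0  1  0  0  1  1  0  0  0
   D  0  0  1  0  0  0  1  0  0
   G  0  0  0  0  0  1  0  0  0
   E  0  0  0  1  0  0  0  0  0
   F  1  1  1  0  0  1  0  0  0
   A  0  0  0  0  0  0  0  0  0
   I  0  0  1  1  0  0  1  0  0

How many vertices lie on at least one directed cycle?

8

A vertex is on a directed cycle iff it belongs to a strongly connected component of size ≥ 2 (or has a self-loop).
The vertices on cycles are {B, C, D, E, F, G, H, I} — 8 in total.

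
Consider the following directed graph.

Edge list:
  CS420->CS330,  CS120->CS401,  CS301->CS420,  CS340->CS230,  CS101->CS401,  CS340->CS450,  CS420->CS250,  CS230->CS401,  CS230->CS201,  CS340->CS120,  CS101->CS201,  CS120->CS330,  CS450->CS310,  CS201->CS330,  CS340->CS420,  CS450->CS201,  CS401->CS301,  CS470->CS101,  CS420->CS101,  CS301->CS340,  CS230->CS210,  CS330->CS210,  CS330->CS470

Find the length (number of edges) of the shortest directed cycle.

4

For each vertex v, BFS finds the shortest path from v back to v.
The shortest such closed walk is CS301 → CS420 → CS101 → CS401 → CS301, length 4.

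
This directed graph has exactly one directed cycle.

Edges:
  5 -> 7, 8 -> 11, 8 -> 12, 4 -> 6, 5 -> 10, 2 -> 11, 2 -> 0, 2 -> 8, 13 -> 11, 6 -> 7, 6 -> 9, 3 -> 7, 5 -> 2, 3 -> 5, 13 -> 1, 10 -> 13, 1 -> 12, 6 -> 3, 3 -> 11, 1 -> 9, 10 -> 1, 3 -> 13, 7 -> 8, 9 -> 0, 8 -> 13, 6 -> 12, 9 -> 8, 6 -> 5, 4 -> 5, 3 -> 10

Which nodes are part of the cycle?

DFS with gray/black marking from 9:
9 gray
  8 gray
    12 gray
    12 black
    11 gray
    11 black
    13 gray
      1 gray
        1→9: 9 is gray → back edge
Back edge closes the cycle 9 → 8 → 13 → 1 → 9; its vertices are {1, 8, 9, 13}.

1, 8, 9, 13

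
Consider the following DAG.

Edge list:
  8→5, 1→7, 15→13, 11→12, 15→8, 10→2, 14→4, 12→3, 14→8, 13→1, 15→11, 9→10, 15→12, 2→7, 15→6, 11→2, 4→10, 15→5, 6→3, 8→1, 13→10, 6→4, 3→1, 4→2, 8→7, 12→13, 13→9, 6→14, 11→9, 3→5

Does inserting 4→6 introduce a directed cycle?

Yes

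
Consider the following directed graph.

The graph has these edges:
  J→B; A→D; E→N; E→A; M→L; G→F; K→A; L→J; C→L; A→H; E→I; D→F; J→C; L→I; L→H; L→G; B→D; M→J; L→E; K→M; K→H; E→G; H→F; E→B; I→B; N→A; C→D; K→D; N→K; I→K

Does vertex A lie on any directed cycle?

A lies on a cycle iff there is a path from A back to itself.
Exploring from A, it never reaches itself; equivalently, its strongly connected component is a singleton.

No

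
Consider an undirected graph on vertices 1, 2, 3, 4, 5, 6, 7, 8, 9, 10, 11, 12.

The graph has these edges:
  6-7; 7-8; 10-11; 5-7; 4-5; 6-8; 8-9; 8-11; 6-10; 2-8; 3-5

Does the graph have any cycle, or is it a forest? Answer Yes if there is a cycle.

Yes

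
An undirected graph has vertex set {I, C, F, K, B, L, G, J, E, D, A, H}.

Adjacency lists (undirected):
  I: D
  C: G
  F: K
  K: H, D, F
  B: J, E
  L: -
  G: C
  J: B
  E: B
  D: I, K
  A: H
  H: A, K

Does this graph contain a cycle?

No

DFS, tracking each vertex's parent; an edge to a visited non-parent vertex closes a cycle.
Start from H:
visit H (parent –)
  visit A (parent H)
    A–H: parent, skip
  visit K (parent H)
    K–H: parent, skip
    visit D (parent K)
      visit I (parent D)
        I–D: parent, skip
      D–K: parent, skip
    visit F (parent K)
      F–K: parent, skip
visit C (parent –)
  visit G (parent C)
    G–C: parent, skip
visit B (parent –)
  visit J (parent B)
    J–B: parent, skip
  visit E (parent B)
    E–B: parent, skip
visit L (parent –)
No non-parent visited neighbor found — the graph is a forest.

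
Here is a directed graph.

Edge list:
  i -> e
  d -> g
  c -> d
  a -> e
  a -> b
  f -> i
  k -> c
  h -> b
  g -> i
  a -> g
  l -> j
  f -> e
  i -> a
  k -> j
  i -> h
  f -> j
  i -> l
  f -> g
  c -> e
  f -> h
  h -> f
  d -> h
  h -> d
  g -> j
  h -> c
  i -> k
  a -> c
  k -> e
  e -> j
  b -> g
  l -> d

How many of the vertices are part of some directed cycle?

A vertex is on a directed cycle iff it belongs to a strongly connected component of size ≥ 2 (or has a self-loop).
The vertices on cycles are {a, b, c, d, f, g, h, i, k, l} — 10 in total.

10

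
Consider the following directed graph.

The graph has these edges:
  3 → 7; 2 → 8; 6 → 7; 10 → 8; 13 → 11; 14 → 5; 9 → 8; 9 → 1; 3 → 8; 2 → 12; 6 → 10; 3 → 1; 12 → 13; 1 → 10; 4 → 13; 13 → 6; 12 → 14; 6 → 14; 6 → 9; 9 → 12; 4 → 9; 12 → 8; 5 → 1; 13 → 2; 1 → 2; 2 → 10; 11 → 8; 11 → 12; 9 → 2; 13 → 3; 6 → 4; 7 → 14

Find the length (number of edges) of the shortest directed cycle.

3

For each vertex v, BFS finds the shortest path from v back to v.
The shortest such closed walk is 13 → 2 → 12 → 13, length 3.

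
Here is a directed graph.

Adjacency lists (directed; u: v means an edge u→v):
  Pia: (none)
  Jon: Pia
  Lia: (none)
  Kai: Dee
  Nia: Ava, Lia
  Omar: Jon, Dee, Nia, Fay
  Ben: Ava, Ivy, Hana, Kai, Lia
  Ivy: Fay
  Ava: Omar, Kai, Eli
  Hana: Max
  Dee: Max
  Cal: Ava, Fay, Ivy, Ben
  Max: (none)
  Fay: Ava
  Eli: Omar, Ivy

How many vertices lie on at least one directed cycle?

6

A vertex is on a directed cycle iff it belongs to a strongly connected component of size ≥ 2 (or has a self-loop).
The vertices on cycles are {Ava, Eli, Fay, Ivy, Nia, Omar} — 6 in total.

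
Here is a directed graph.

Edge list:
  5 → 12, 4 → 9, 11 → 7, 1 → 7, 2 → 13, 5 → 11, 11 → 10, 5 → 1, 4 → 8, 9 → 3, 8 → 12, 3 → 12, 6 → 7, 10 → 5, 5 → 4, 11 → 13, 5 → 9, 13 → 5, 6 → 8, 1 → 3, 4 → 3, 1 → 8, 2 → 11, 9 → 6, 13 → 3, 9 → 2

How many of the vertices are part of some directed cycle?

A vertex is on a directed cycle iff it belongs to a strongly connected component of size ≥ 2 (or has a self-loop).
The vertices on cycles are {2, 4, 5, 9, 10, 11, 13} — 7 in total.

7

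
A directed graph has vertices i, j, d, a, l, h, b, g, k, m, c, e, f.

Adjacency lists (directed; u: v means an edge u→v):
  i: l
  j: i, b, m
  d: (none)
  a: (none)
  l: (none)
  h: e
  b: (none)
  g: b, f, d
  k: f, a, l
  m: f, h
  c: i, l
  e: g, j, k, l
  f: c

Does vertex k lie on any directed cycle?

k lies on a cycle iff there is a path from k back to itself.
Exploring from k, it never reaches itself; equivalently, its strongly connected component is a singleton.

No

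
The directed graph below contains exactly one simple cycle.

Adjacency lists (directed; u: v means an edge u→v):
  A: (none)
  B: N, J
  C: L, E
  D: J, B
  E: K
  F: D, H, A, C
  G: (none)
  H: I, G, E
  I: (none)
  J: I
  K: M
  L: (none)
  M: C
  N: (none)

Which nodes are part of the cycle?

DFS with gray/black marking from C:
C gray
  L gray
  L black
  E gray
    K gray
      M gray
        M→C: C is gray → back edge
Back edge closes the cycle C → E → K → M → C; its vertices are {C, E, K, M}.

C, E, K, M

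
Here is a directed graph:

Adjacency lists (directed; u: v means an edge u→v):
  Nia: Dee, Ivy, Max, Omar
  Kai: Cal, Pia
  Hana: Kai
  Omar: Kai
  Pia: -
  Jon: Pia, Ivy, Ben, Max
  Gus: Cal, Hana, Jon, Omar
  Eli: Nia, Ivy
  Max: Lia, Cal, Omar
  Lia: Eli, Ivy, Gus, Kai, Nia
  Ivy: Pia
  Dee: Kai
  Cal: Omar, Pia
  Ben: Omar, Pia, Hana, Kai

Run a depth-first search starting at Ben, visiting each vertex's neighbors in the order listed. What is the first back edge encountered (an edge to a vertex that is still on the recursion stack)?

Cal->Omar

DFS from Ben (visiting each vertex's neighbors in the order listed); mark gray on enter, black on exit:
Ben gray
  Omar gray
    Kai gray
      Cal gray
        Cal→Omar: Omar is gray → back edge
First back edge: Cal → Omar.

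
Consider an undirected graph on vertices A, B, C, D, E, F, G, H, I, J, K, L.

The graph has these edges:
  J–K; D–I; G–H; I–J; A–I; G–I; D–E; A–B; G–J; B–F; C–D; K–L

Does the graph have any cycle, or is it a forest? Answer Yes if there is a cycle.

Yes

DFS, tracking each vertex's parent; an edge to a visited non-parent vertex closes a cycle.
Start from C:
visit C (parent –)
  visit D (parent C)
    visit E (parent D)
      E–D: parent, skip
    D–C: parent, skip
    visit I (parent D)
      I–D: parent, skip
      visit A (parent I)
        A–I: parent, skip
        visit B (parent A)
          visit F (parent B)
            F–B: parent, skip
          B–A: parent, skip
      visit G (parent I)
        visit J (parent G)
          visit K (parent J)
            visit L (parent K)
              L–K: parent, skip
            K–J: parent, skip
          J–I: I visited and ≠ parent → cycle
Cycle: I – G – J – I.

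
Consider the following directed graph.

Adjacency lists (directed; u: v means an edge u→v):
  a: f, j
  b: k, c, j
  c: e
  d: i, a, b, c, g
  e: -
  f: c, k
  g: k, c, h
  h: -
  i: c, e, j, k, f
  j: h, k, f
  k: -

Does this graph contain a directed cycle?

No

DFS with white/gray/black marking, starting from d:
d gray
  i gray
    c gray
      e gray
      e black
    c black
    i→e: e black — skip
    j gray
      h gray
      h black
      k gray
      k black
      f gray
        f→c: c black — skip
        f→k: k black — skip
      f black
    j black
    i→k: k black — skip
    i→f: f black — skip
  i black
  a gray
    a→f: f black — skip
    a→j: j black — skip
  a black
  b gray
    b→k: k black — skip
    b→c: c black — skip
    b→j: j black — skip
  b black
  d→c: c black — skip
  g gray
    g→k: k black — skip
    g→c: c black — skip
    g→h: h black — skip
  g black
d black
Every edge goes to a white or black vertex — no back edge, so the graph is acyclic.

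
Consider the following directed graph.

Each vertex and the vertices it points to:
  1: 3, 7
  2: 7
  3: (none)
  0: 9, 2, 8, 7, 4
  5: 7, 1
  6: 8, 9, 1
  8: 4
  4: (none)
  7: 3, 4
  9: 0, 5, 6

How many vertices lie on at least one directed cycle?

A vertex is on a directed cycle iff it belongs to a strongly connected component of size ≥ 2 (or has a self-loop).
The vertices on cycles are {0, 6, 9} — 3 in total.

3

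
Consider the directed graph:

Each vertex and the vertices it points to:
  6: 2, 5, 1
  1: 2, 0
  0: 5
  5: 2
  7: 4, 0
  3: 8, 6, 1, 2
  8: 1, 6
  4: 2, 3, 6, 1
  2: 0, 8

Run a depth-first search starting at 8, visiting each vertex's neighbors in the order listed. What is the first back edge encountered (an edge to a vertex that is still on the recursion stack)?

5→2

DFS from 8 (visiting each vertex's neighbors in the order listed); mark gray on enter, black on exit:
8 gray
  1 gray
    2 gray
      0 gray
        5 gray
          5→2: 2 is gray → back edge
First back edge: 5 → 2.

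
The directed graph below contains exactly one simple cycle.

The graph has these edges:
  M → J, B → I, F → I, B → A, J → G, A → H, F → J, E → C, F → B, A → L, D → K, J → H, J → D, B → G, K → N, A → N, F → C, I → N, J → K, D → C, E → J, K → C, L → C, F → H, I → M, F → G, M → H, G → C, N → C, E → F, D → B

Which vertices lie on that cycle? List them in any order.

DFS with gray/black marking from J:
J gray
  K gray
    C gray
    C black
    N gray
      N→C: C black — skip
    N black
  K black
  G gray
    G→C: C black — skip
  G black
  D gray
    D→C: C black — skip
    B gray
      I gray
        I→N: N black — skip
        M gray
          M→J: J is gray → back edge
Back edge closes the cycle J → D → B → I → M → J; its vertices are {B, D, I, J, M}.

B, D, I, J, M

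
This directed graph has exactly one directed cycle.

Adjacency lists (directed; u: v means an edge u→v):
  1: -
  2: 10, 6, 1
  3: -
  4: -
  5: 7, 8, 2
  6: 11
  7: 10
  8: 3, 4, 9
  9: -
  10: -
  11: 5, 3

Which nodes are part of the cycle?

DFS with gray/black marking from 5:
5 gray
  7 gray
    10 gray
    10 black
  7 black
  8 gray
    3 gray
    3 black
    4 gray
    4 black
    9 gray
    9 black
  8 black
  2 gray
    2→10: 10 black — skip
    6 gray
      11 gray
        11→5: 5 is gray → back edge
Back edge closes the cycle 5 → 2 → 6 → 11 → 5; its vertices are {2, 5, 6, 11}.

2, 5, 6, 11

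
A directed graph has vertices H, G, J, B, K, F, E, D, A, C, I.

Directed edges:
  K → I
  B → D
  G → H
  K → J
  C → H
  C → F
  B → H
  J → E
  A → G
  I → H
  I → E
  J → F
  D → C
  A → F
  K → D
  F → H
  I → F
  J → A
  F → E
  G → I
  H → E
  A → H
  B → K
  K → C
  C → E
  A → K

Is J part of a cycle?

Yes

J is on a cycle iff J can reach itself via ≥1 edge.
J → A → K → J — yes.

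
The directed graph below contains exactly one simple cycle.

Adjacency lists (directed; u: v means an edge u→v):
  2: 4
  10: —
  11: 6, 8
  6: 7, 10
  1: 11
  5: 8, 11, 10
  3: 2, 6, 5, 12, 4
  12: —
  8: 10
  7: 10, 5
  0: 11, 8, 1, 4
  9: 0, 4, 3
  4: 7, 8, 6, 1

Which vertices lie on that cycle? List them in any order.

5, 6, 7, 11

DFS with gray/black marking from 5:
5 gray
  8 gray
    10 gray
    10 black
  8 black
  11 gray
    6 gray
      7 gray
        7→10: 10 black — skip
        7→5: 5 is gray → back edge
Back edge closes the cycle 5 → 11 → 6 → 7 → 5; its vertices are {5, 6, 7, 11}.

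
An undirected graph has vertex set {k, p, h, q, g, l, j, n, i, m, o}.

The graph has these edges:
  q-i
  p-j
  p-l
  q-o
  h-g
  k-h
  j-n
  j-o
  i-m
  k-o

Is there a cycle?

DFS, tracking each vertex's parent; an edge to a visited non-parent vertex closes a cycle.
Start from n:
visit n (parent –)
  visit j (parent n)
    visit o (parent j)
      o–j: parent, skip
      visit k (parent o)
        k–o: parent, skip
        visit h (parent k)
          h–k: parent, skip
          visit g (parent h)
            g–h: parent, skip
      visit q (parent o)
        q–o: parent, skip
        visit i (parent q)
          visit m (parent i)
            m–i: parent, skip
          i–q: parent, skip
    visit p (parent j)
      p–j: parent, skip
      visit l (parent p)
        l–p: parent, skip
    j–n: parent, skip
No non-parent visited neighbor found — the graph is a forest.

No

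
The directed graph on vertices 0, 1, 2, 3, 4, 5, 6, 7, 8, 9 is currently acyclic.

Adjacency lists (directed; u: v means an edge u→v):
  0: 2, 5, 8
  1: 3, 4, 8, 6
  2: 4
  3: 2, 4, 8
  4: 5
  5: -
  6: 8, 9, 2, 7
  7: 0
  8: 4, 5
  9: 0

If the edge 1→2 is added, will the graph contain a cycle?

No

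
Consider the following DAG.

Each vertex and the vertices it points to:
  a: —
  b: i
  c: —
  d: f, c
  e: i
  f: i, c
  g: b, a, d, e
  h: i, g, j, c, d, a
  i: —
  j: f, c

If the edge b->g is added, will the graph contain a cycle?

Adding b→g creates a cycle iff g can already reach b.
Path from g: g → b.
So g → … → b → g is a cycle.

Yes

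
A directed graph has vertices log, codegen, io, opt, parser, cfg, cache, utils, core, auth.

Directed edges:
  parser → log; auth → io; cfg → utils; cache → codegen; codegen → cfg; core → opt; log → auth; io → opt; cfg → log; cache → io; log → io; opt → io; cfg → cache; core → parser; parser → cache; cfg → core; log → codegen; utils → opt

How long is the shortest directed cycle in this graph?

2

For each vertex v, BFS finds the shortest path from v back to v.
The shortest such closed walk is io → opt → io, length 2.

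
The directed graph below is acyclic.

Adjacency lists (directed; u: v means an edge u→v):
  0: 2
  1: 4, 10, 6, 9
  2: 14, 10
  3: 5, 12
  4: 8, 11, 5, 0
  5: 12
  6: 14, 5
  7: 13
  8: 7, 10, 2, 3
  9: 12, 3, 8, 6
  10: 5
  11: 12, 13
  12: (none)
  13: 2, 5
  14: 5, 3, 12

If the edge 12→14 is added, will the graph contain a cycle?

Adding 12→14 creates a cycle iff 14 can already reach 12.
Path from 14: 14 → 12.
So 14 → … → 12 → 14 is a cycle.

Yes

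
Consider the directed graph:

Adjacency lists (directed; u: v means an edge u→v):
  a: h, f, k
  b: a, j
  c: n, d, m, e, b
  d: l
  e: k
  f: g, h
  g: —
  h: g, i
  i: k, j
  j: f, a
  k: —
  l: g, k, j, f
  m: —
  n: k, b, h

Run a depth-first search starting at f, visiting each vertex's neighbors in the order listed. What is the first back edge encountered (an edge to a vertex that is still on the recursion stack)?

j->f

DFS from f (visiting each vertex's neighbors in the order listed); mark gray on enter, black on exit:
f gray
  g gray
  g black
  h gray
    h→g: g black — skip
    i gray
      k gray
      k black
      j gray
        j→f: f is gray → back edge
First back edge: j → f.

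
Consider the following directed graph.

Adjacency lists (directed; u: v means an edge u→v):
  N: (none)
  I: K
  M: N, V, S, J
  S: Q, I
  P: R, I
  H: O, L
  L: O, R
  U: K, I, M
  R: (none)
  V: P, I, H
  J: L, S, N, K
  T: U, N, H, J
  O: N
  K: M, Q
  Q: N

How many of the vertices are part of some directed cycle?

A vertex is on a directed cycle iff it belongs to a strongly connected component of size ≥ 2 (or has a self-loop).
The vertices on cycles are {I, J, K, M, P, S, V} — 7 in total.

7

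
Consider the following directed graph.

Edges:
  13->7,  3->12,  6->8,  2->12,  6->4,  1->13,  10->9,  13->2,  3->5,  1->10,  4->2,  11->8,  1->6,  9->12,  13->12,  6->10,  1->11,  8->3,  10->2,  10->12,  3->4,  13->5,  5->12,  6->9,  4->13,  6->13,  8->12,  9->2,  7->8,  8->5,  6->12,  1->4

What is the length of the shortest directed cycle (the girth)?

5

For each vertex v, BFS finds the shortest path from v back to v.
The shortest such closed walk is 4 → 13 → 7 → 8 → 3 → 4, length 5.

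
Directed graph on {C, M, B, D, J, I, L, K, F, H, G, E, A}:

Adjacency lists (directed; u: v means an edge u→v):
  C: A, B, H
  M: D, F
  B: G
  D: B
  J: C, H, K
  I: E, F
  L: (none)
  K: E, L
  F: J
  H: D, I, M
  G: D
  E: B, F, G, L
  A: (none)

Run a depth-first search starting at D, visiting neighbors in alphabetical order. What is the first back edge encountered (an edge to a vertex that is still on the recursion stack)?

G->D

DFS from D (visiting neighbors in alphabetical order); mark gray on enter, black on exit:
D gray
  B gray
    G gray
      G→D: D is gray → back edge
First back edge: G → D.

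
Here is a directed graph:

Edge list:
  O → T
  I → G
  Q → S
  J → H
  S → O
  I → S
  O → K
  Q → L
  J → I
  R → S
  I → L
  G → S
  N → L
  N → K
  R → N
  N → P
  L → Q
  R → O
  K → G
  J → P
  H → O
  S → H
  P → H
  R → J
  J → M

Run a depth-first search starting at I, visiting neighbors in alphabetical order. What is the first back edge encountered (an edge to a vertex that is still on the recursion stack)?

DFS from I (visiting neighbors in alphabetical order); mark gray on enter, black on exit:
I gray
  G gray
    S gray
      H gray
        O gray
          K gray
            K→G: G is gray → back edge
First back edge: K → G.

K->G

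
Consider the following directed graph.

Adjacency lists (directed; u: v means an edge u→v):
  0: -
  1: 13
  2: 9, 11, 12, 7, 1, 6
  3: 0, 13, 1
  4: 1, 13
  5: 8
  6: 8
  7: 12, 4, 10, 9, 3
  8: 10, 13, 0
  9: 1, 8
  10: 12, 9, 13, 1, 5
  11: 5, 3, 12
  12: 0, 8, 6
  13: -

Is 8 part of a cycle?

Yes

8 is on a cycle iff 8 can reach itself via ≥1 edge.
8 → 10 → 12 → 8 — yes.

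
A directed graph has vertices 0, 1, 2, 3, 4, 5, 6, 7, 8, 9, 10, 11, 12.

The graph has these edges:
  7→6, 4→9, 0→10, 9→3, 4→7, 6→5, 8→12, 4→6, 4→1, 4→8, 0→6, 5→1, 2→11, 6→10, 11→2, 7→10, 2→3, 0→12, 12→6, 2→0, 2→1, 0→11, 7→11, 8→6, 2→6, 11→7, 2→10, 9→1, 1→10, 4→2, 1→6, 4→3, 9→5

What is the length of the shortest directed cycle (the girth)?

For each vertex v, BFS finds the shortest path from v back to v.
The shortest such closed walk is 7 → 11 → 7, length 2.

2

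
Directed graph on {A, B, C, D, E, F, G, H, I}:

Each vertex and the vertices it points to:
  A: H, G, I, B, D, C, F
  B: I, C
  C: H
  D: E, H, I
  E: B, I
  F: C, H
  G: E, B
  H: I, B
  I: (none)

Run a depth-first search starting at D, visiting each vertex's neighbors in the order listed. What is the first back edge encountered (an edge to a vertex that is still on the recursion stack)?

H->B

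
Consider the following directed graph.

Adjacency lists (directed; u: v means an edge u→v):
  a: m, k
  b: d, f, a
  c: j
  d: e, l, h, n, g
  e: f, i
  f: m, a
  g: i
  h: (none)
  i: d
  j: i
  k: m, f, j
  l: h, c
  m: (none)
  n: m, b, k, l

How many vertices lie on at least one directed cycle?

A vertex is on a directed cycle iff it belongs to a strongly connected component of size ≥ 2 (or has a self-loop).
The vertices on cycles are {a, b, c, d, e, f, g, i, j, k, l, n} — 12 in total.

12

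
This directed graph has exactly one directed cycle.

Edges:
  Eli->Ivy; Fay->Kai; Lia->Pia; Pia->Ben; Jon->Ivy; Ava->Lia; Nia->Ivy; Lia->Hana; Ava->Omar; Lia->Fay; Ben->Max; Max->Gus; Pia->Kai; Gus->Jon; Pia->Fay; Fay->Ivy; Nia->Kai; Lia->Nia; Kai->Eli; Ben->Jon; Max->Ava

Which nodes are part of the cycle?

Ava, Ben, Lia, Max, Pia

DFS with gray/black marking from Ava:
Ava gray
  Omar gray
  Omar black
  Lia gray
    Nia gray
      Kai gray
        Eli gray
          Ivy gray
          Ivy black
        Eli black
      Kai black
      Nia→Ivy: Ivy black — skip
    Nia black
    Pia gray
      Pia→Kai: Kai black — skip
      Fay gray
        Fay→Kai: Kai black — skip
        Fay→Ivy: Ivy black — skip
      Fay black
      Ben gray
        Max gray
          Max→Ava: Ava is gray → back edge
Back edge closes the cycle Ava → Lia → Pia → Ben → Max → Ava; its vertices are {Ava, Ben, Lia, Max, Pia}.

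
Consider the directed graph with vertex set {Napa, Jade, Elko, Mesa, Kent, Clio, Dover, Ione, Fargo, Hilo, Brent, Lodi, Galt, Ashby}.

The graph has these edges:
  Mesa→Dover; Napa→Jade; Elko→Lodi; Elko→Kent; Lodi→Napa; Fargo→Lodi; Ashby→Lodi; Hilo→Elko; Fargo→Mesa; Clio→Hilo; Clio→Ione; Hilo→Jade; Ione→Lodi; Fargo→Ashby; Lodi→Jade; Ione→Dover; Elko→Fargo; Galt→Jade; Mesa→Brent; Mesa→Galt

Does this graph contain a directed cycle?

DFS with white/gray/black marking, starting from Elko:
Elko gray
  Fargo gray
    Ashby gray
      Lodi gray
        Jade gray
        Jade black
        Napa gray
          Napa→Jade: Jade black — skip
        Napa black
      Lodi black
    Ashby black
    Fargo→Lodi: Lodi black — skip
    Mesa gray
      Galt gray
        Galt→Jade: Jade black — skip
      Galt black
      Brent gray
      Brent black
      Dover gray
      Dover black
    Mesa black
  Fargo black
  Kent gray
  Kent black
  Elko→Lodi: Lodi black — skip
Elko black
Clio gray
  Hilo gray
    Hilo→Jade: Jade black — skip
    Hilo→Elko: Elko black — skip
  Hilo black
  Ione gray
    Ione→Lodi: Lodi black — skip
    Ione→Dover: Dover black — skip
  Ione black
Clio black
Every edge goes to a white or black vertex — no back edge, so the graph is acyclic.

No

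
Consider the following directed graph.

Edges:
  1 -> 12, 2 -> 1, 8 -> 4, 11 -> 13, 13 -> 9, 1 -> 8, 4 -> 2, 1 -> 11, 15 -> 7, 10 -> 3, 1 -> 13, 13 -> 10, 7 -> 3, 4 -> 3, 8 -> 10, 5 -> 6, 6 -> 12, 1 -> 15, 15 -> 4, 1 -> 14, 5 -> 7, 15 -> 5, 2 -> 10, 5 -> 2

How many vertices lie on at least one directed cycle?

6

A vertex is on a directed cycle iff it belongs to a strongly connected component of size ≥ 2 (or has a self-loop).
The vertices on cycles are {1, 2, 4, 5, 8, 15} — 6 in total.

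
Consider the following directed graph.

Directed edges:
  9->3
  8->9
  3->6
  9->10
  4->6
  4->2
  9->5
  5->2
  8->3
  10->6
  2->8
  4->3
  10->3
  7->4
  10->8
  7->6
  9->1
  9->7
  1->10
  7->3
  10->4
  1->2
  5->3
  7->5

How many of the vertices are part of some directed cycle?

8

A vertex is on a directed cycle iff it belongs to a strongly connected component of size ≥ 2 (or has a self-loop).
The vertices on cycles are {1, 2, 4, 5, 7, 8, 9, 10} — 8 in total.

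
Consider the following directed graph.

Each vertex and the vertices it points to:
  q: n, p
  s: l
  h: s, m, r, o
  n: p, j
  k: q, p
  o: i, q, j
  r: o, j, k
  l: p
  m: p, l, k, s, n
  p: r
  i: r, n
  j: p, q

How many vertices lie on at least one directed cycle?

8

A vertex is on a directed cycle iff it belongs to a strongly connected component of size ≥ 2 (or has a self-loop).
The vertices on cycles are {i, j, k, n, o, p, q, r} — 8 in total.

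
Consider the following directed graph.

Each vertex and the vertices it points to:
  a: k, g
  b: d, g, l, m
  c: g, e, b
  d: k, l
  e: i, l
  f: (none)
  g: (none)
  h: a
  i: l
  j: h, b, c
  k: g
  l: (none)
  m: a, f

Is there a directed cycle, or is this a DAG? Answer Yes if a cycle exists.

No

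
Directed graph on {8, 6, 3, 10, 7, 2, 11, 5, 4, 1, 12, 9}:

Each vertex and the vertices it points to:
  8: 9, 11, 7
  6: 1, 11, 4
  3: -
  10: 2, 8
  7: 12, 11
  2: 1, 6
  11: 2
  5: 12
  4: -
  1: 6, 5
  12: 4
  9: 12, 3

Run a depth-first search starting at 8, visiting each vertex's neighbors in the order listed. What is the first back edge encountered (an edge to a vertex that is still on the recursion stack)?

6->1

DFS from 8 (visiting each vertex's neighbors in the order listed); mark gray on enter, black on exit:
8 gray
  9 gray
    12 gray
      4 gray
      4 black
    12 black
    3 gray
    3 black
  9 black
  11 gray
    2 gray
      1 gray
        6 gray
          6→1: 1 is gray → back edge
First back edge: 6 → 1.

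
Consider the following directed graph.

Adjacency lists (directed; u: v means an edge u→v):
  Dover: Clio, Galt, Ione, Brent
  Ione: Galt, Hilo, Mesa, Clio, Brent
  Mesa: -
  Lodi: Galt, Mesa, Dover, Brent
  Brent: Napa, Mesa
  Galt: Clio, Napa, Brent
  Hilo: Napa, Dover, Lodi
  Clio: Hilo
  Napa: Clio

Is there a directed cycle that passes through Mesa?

No

Mesa lies on a cycle iff there is a path from Mesa back to itself.
Exploring from Mesa, it never reaches itself; equivalently, its strongly connected component is a singleton.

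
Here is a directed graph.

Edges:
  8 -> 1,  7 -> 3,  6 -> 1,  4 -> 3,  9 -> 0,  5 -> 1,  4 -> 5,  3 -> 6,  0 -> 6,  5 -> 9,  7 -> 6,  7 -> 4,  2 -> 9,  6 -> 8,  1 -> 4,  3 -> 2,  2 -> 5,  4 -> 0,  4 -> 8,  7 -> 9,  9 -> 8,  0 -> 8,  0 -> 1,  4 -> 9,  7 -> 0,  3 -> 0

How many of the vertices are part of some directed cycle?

9

A vertex is on a directed cycle iff it belongs to a strongly connected component of size ≥ 2 (or has a self-loop).
The vertices on cycles are {0, 1, 2, 3, 4, 5, 6, 8, 9} — 9 in total.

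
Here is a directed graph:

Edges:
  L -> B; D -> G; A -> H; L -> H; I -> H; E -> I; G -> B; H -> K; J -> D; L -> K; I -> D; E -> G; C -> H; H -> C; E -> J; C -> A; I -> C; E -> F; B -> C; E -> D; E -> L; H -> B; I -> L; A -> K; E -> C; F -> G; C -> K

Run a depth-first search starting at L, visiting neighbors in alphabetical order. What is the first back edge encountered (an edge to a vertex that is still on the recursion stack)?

H->B

DFS from L (visiting neighbors in alphabetical order); mark gray on enter, black on exit:
L gray
  B gray
    C gray
      A gray
        H gray
          H→B: B is gray → back edge
First back edge: H → B.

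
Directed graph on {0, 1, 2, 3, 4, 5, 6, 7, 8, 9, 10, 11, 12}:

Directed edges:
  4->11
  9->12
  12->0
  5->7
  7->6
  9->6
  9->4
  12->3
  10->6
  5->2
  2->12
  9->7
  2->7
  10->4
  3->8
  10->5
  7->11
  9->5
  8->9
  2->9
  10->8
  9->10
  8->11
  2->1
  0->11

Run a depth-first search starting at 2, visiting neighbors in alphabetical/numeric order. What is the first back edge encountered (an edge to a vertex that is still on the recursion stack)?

5→2

DFS from 2 (visiting neighbors in alphabetical/numeric order); mark gray on enter, black on exit:
2 gray
  1 gray
  1 black
  7 gray
    6 gray
    6 black
    11 gray
    11 black
  7 black
  9 gray
    4 gray
      4→11: 11 black — skip
    4 black
    5 gray
      5→2: 2 is gray → back edge
First back edge: 5 → 2.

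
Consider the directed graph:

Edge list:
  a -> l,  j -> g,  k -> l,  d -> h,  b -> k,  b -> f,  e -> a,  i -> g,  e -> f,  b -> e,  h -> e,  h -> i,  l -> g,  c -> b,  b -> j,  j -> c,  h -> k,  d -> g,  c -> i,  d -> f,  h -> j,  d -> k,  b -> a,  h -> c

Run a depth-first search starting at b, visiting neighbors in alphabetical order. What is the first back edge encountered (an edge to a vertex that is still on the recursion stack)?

DFS from b (visiting neighbors in alphabetical order); mark gray on enter, black on exit:
b gray
  a gray
    l gray
      g gray
      g black
    l black
  a black
  e gray
    e→a: a black — skip
    f gray
    f black
  e black
  b→f: f black — skip
  j gray
    c gray
      c→b: b is gray → back edge
First back edge: c → b.

c→b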